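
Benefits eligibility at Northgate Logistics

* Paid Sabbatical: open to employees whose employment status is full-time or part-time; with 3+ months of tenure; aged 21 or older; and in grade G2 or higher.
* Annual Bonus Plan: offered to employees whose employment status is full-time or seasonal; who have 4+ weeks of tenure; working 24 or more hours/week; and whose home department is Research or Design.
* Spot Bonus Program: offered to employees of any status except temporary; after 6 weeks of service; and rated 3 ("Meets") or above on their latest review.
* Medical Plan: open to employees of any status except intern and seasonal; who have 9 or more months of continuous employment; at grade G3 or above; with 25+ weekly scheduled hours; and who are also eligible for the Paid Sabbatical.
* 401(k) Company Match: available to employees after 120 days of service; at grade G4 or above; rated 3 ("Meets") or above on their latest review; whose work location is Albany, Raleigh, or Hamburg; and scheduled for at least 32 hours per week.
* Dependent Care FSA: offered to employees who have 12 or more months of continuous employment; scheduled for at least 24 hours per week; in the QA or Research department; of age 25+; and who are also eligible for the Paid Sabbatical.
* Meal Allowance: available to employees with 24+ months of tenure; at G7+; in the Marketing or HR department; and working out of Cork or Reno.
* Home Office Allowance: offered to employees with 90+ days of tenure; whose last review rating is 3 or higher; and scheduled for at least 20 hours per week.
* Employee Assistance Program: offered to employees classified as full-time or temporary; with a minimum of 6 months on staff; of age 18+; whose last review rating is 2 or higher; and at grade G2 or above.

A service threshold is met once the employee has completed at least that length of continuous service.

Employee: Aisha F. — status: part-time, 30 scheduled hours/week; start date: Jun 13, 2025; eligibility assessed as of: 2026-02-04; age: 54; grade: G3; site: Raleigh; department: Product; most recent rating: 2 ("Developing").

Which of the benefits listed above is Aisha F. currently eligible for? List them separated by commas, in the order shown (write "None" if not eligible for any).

Service from Jun 13, 2025 to 2026-02-04: 236 days.
Paid Sabbatical — status part-time ✓; service 236 days ≥ 3 months (≈90 days) ✓; age 54 ≥ 21 ✓; grade G3 ≥ G2 ✓ → eligible.
Annual Bonus Plan — status part-time ✗ (requires full-time or seasonal) → not eligible.
Spot Bonus Program — status part-time ✓ (not excluded); service 236 days ≥ 6 weeks (≈42 days) ✓; rating 2 < 3 ✗ → not eligible.
Medical Plan — status part-time ✓ (not excluded); service 236 days < 9 months (≈270 days) ✗ → not eligible.
401(k) Company Match — service 236 days ≥ 120 days ✓; grade G3 < G4 ✗ → not eligible.
Dependent Care FSA — service 236 days < 12 months (≈360 days) ✗ → not eligible.
Meal Allowance — service 236 days < 24 months (≈720 days) ✗ → not eligible.
Home Office Allowance — service 236 days ≥ 90 days ✓; rating 2 < 3 ✗ → not eligible.
Employee Assistance Program — status part-time ✗ (requires full-time or temporary) → not eligible.

Paid Sabbatical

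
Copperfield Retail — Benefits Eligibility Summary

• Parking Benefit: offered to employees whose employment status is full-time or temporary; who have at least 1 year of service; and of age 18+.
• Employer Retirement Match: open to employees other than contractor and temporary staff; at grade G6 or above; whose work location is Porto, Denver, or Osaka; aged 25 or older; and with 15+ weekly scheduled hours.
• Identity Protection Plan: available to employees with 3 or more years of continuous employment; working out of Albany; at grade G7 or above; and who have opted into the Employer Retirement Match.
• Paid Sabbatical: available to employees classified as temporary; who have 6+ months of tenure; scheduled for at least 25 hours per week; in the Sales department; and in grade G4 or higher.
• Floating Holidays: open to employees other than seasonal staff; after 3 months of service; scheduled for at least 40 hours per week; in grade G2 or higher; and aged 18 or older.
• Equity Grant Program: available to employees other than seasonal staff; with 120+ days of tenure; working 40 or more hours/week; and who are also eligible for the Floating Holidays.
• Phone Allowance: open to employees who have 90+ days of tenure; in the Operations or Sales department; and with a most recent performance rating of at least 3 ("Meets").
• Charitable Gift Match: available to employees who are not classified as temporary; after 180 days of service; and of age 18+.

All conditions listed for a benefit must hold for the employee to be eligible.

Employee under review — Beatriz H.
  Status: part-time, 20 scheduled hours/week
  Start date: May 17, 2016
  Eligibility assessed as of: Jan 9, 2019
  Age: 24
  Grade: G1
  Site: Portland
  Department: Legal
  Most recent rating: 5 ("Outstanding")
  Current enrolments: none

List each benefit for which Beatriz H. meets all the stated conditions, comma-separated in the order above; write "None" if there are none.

Charitable Gift Match

Service from May 17, 2016 to Jan 9, 2019: 967 days.
Parking Benefit — status part-time ✗ (requires full-time or temporary) → not eligible.
Employer Retirement Match — status part-time ✓ (not excluded); grade G1 < G6 ✗ → not eligible.
Identity Protection Plan — service 967 days < 3 years (≈1095 days) ✗ → not eligible.
Paid Sabbatical — status part-time ✗ (requires temporary) → not eligible.
Floating Holidays — status part-time ✓ (not excluded); service 967 days ≥ 3 months (≈90 days) ✓; 20 hrs/wk < 40 ✗ → not eligible.
Equity Grant Program — status part-time ✓ (not excluded); service 967 days ≥ 120 days ✓; 20 hrs/wk < 40 ✗ → not eligible.
Phone Allowance — service 967 days ≥ 90 days ✓; dept Legal ✗ → not eligible.
Charitable Gift Match — status part-time ✓ (not excluded); service 967 days ≥ 180 days ✓; age 24 ≥ 18 ✓ → eligible.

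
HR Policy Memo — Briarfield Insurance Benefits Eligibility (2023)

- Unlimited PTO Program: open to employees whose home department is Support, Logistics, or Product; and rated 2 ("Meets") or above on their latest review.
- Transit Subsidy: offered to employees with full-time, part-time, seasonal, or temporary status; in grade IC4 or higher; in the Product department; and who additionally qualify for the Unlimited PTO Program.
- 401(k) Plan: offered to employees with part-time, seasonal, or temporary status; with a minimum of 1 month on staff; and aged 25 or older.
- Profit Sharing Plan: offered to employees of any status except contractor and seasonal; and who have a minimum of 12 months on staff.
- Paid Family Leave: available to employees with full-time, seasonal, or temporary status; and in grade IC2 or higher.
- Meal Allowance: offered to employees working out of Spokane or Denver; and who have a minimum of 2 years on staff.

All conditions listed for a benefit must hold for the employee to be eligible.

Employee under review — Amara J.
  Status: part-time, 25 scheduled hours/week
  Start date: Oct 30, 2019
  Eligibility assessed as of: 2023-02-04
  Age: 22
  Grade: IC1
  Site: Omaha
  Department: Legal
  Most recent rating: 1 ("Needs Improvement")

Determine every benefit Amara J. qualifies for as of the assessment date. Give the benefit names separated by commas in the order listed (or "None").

Profit Sharing Plan

Service from Oct 30, 2019 to 2023-02-04: 1193 days.
Unlimited PTO Program — dept Legal ✗ → not eligible.
Transit Subsidy — status part-time ✓; grade IC1 < IC4 ✗ → not eligible.
401(k) Plan — status part-time ✓; service 1193 days ≥ 1 month (≈30 days) ✓; age 22 < 25 ✗ → not eligible.
Profit Sharing Plan — status part-time ✓ (not excluded); service 1193 days ≥ 12 months (≈360 days) ✓ → eligible.
Paid Family Leave — status part-time ✗ (requires full-time, seasonal, or temporary) → not eligible.
Meal Allowance — site Omaha ✗ (not Spokane or Denver) → not eligible.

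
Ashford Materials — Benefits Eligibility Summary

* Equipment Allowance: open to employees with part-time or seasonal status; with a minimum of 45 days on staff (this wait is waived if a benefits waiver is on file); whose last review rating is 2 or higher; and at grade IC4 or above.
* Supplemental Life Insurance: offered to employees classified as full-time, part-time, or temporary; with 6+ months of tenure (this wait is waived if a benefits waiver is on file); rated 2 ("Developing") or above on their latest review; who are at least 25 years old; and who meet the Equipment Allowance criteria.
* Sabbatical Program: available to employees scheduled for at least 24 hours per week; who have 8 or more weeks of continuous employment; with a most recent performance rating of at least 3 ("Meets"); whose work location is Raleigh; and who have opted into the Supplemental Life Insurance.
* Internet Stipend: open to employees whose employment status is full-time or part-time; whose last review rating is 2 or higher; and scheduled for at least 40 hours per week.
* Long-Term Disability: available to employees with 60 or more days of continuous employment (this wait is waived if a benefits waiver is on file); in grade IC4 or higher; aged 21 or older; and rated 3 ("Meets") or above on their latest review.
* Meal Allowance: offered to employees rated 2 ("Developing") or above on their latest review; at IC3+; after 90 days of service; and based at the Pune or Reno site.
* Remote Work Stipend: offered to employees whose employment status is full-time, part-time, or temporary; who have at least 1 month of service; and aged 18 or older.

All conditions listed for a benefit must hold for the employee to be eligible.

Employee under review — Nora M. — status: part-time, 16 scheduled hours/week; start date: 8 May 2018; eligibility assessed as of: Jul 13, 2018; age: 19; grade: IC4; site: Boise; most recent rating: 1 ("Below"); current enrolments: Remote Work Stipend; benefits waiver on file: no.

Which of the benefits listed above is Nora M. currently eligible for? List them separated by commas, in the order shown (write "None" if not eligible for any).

Remote Work Stipend

Service from 8 May 2018 to Jul 13, 2018: 66 days.
Equipment Allowance — status part-time ✓; no waiver, service 66 days ≥ 45 days ✓; rating 1 < 2 ✗ → not eligible.
Supplemental Life Insurance — status part-time ✓; no waiver, service 66 days < 6 months (≈180 days) ✗ → not eligible.
Sabbatical Program — 16 hrs/wk < 24 ✗ → not eligible.
Internet Stipend — status part-time ✓; rating 1 < 2 ✗ → not eligible.
Long-Term Disability — no waiver, service 66 days ≥ 60 days ✓; grade IC4 ≥ IC4 ✓; age 19 < 21 ✗ → not eligible.
Meal Allowance — rating 1 < 2 ✗ → not eligible.
Remote Work Stipend — status part-time ✓; service 66 days ≥ 1 month (≈30 days) ✓; age 19 ≥ 18 ✓ → eligible.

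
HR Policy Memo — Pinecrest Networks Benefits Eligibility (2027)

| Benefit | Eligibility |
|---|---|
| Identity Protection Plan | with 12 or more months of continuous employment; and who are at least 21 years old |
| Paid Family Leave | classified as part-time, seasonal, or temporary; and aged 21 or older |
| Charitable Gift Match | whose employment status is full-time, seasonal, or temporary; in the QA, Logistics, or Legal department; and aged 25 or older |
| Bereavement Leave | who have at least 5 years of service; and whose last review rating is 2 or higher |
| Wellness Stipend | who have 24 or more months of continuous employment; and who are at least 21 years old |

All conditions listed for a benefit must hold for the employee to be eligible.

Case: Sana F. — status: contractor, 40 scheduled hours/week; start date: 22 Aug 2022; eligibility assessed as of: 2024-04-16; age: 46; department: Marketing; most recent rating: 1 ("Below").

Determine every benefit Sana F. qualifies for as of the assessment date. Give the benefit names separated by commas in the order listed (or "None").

Service from 22 Aug 2022 to 2024-04-16: 603 days.
Identity Protection Plan — service 603 days ≥ 12 months (≈360 days) ✓; age 46 ≥ 21 ✓ → eligible.
Paid Family Leave — status contractor ✗ (requires part-time, seasonal, or temporary) → not eligible.
Charitable Gift Match — status contractor ✗ (requires full-time, seasonal, or temporary) → not eligible.
Bereavement Leave — service 603 days < 5 years (≈1825 days) ✗ → not eligible.
Wellness Stipend — service 603 days < 24 months (≈720 days) ✗ → not eligible.

Identity Protection Plan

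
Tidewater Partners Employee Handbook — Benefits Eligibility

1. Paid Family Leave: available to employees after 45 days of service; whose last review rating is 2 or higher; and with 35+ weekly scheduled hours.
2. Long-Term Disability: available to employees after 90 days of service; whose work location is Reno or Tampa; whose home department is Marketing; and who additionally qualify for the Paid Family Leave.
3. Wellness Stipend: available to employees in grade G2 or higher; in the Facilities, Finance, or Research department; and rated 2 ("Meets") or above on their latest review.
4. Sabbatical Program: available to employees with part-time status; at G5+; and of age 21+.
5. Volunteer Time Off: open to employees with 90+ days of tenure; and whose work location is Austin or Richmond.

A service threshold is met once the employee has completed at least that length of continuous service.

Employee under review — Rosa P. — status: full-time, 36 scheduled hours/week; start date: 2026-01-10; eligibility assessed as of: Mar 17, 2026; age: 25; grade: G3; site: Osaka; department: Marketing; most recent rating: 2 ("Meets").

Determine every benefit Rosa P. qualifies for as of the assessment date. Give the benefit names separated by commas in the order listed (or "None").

Paid Family Leave

Service from 2026-01-10 to Mar 17, 2026: 66 days.
Paid Family Leave — service 66 days ≥ 45 days ✓; rating 2 ≥ 2 ✓; 36 hrs/wk ≥ 35 ✓ → eligible.
Long-Term Disability — service 66 days < 90 days ✗ → not eligible.
Wellness Stipend — grade G3 ≥ G2 ✓; dept Marketing ✗ → not eligible.
Sabbatical Program — status full-time ✗ (requires part-time) → not eligible.
Volunteer Time Off — service 66 days < 90 days ✗ → not eligible.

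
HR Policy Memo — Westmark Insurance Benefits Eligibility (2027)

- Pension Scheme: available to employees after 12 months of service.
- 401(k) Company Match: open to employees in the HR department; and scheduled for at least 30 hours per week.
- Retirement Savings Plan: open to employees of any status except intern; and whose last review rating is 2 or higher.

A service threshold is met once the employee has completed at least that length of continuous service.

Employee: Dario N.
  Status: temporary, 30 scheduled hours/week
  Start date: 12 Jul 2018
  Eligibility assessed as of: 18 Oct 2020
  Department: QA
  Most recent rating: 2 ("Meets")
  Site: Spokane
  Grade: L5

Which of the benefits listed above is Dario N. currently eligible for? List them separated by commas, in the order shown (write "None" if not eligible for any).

Service from 12 Jul 2018 to 18 Oct 2020: 829 days.
Pension Scheme — service 829 days ≥ 12 months (≈360 days) ✓ → eligible.
401(k) Company Match — dept QA ✗ → not eligible.
Retirement Savings Plan — status temporary ✓ (not excluded); rating 2 ≥ 2 ✓ → eligible.

Pension Scheme, Retirement Savings Plan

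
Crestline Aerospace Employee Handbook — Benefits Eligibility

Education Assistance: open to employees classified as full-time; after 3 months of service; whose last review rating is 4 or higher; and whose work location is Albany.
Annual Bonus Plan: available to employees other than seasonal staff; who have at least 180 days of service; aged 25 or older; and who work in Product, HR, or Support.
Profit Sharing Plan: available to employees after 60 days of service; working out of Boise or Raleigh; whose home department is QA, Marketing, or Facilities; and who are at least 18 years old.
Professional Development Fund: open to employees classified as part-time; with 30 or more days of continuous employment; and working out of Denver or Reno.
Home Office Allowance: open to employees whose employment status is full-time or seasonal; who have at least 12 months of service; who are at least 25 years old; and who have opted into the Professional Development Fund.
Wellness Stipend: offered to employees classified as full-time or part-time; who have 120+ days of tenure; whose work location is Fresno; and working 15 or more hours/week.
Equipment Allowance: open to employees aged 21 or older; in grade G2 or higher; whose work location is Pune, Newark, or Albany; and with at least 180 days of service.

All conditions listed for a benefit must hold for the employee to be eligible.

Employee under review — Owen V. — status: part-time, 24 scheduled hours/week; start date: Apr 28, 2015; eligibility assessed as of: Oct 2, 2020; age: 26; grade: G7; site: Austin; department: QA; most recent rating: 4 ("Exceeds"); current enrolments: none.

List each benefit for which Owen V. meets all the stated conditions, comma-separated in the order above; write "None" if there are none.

None

Service from Apr 28, 2015 to Oct 2, 2020: 1984 days.
Education Assistance — status part-time ✗ (requires full-time) → not eligible.
Annual Bonus Plan — status part-time ✓ (not excluded); service 1984 days ≥ 180 days ✓; age 26 ≥ 25 ✓; dept QA ✗ → not eligible.
Profit Sharing Plan — service 1984 days ≥ 60 days ✓; site Austin ✗ (not Boise or Raleigh) → not eligible.
Professional Development Fund — status part-time ✓; service 1984 days ≥ 30 days ✓; site Austin ✗ (not Denver or Reno) → not eligible.
Home Office Allowance — status part-time ✗ (requires full-time or seasonal) → not eligible.
Wellness Stipend — status part-time ✓; service 1984 days ≥ 120 days ✓; site Austin ✗ (not Fresno) → not eligible.
Equipment Allowance — age 26 ≥ 21 ✓; grade G7 ≥ G2 ✓; site Austin ✗ (not Pune, Newark, or Albany) → not eligible.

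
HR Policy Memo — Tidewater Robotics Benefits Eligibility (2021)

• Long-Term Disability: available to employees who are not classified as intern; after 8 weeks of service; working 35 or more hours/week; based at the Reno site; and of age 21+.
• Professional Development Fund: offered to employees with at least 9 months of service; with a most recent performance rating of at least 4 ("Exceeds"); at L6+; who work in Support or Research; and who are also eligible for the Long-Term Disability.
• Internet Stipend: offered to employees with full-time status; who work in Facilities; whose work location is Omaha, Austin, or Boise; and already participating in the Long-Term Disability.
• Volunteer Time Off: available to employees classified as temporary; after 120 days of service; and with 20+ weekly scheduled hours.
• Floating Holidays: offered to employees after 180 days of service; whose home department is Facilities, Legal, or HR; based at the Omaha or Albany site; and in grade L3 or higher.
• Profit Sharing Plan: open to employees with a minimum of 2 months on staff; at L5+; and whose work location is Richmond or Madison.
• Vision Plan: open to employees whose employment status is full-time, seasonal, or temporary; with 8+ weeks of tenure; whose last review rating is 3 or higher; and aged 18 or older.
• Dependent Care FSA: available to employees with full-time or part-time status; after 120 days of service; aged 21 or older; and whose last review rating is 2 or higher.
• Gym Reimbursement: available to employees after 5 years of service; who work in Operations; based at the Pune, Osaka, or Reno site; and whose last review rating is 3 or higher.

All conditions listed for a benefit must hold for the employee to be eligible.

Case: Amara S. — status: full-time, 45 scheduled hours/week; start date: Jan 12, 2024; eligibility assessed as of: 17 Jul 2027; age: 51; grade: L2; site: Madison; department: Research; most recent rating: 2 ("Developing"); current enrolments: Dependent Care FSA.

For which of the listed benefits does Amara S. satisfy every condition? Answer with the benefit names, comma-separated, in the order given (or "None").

Service from Jan 12, 2024 to 17 Jul 2027: 1282 days.
Long-Term Disability — status full-time ✓ (not excluded); service 1282 days ≥ 8 weeks (≈56 days) ✓; 45 hrs/wk ≥ 35 ✓; site Madison ✗ (not Reno) → not eligible.
Professional Development Fund — service 1282 days ≥ 9 months (≈270 days) ✓; rating 2 < 4 ✗ → not eligible.
Internet Stipend — status full-time ✓; dept Research ✗ → not eligible.
Volunteer Time Off — status full-time ✗ (requires temporary) → not eligible.
Floating Holidays — service 1282 days ≥ 180 days ✓; dept Research ✗ → not eligible.
Profit Sharing Plan — service 1282 days ≥ 2 months (≈60 days) ✓; grade L2 < L5 ✗ → not eligible.
Vision Plan — status full-time ✓; service 1282 days ≥ 8 weeks (≈56 days) ✓; rating 2 < 3 ✗ → not eligible.
Dependent Care FSA — status full-time ✓; service 1282 days ≥ 120 days ✓; age 51 ≥ 21 ✓; rating 2 ≥ 2 ✓ → eligible.
Gym Reimbursement — service 1282 days < 5 years (≈1825 days) ✗ → not eligible.

Dependent Care FSA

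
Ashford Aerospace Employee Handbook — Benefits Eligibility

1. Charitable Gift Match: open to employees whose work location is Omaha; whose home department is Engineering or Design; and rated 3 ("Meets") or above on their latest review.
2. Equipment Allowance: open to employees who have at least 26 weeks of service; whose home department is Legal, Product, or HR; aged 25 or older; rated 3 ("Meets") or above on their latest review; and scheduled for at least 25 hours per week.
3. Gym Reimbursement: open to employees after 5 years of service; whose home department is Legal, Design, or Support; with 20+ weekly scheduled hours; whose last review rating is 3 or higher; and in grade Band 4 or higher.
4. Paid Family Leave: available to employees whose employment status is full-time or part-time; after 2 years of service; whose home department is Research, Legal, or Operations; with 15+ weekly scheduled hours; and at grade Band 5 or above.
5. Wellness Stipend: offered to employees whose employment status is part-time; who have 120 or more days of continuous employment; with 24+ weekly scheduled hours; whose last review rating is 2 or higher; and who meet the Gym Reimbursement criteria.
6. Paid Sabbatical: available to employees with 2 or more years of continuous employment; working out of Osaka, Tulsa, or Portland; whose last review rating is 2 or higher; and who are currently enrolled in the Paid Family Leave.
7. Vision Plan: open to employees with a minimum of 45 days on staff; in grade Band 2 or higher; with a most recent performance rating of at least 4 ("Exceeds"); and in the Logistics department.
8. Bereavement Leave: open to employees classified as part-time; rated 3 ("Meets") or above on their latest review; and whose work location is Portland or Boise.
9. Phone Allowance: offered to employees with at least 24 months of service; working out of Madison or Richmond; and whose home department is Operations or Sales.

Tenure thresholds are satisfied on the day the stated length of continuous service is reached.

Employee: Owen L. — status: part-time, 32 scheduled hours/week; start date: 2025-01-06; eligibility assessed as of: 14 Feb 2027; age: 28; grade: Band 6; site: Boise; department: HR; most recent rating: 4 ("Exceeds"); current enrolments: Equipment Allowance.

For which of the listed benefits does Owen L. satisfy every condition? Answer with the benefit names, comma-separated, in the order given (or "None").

Service from 2025-01-06 to 14 Feb 2027: 769 days.
Charitable Gift Match — site Boise ✗ (not Omaha) → not eligible.
Equipment Allowance — service 769 days ≥ 26 weeks (≈182 days) ✓; dept HR ✓; age 28 ≥ 25 ✓; rating 4 ≥ 3 ✓; 32 hrs/wk ≥ 25 ✓ → eligible.
Gym Reimbursement — service 769 days < 5 years (≈1825 days) ✗ → not eligible.
Paid Family Leave — status part-time ✓; service 769 days ≥ 2 years (≈730 days) ✓; dept HR ✗ → not eligible.
Wellness Stipend — status part-time ✓; service 769 days ≥ 120 days ✓; 32 hrs/wk ≥ 24 ✓; rating 4 ≥ 2 ✓; not eligible for Gym Reimbursement ✗ → not eligible.
Paid Sabbatical — service 769 days ≥ 2 years (≈730 days) ✓; site Boise ✗ (not Osaka, Tulsa, or Portland) → not eligible.
Vision Plan — service 769 days ≥ 45 days ✓; grade Band 6 ≥ Band 2 ✓; rating 4 ≥ 4 ✓; dept HR ✗ → not eligible.
Bereavement Leave — status part-time ✓; rating 4 ≥ 3 ✓; site Boise ✓ → eligible.
Phone Allowance — service 769 days ≥ 24 months (≈720 days) ✓; site Boise ✗ (not Madison or Richmond) → not eligible.

Equipment Allowance, Bereavement Leave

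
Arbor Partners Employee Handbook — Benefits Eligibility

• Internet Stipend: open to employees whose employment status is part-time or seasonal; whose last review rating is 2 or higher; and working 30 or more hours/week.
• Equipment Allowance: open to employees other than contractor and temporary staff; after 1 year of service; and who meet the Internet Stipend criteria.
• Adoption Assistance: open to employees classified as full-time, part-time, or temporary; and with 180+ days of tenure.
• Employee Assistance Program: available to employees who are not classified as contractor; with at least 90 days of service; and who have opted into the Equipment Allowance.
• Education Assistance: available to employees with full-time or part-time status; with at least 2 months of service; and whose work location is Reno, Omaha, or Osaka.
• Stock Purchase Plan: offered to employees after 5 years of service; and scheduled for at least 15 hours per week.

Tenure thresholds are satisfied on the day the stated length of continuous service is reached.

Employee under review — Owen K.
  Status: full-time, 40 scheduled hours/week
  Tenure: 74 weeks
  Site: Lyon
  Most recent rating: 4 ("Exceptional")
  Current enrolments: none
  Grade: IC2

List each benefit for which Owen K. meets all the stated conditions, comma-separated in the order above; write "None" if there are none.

Internet Stipend — status full-time ✗ (requires part-time or seasonal) → not eligible.
Equipment Allowance — status full-time ✓ (not excluded); service 74 weeks ≥ 1 year (≈365 days) ✓; not eligible for Internet Stipend ✗ → not eligible.
Adoption Assistance — status full-time ✓; service 74 weeks ≥ 180 days ✓ → eligible.
Employee Assistance Program — status full-time ✓ (not excluded); service 74 weeks ≥ 90 days ✓; not enrolled in Equipment Allowance ✗ → not eligible.
Education Assistance — status full-time ✓; service 74 weeks ≥ 2 months (≈60 days) ✓; site Lyon ✗ (not Reno, Omaha, or Osaka) → not eligible.
Stock Purchase Plan — service 74 weeks < 5 years (≈1825 days) ✗ → not eligible.

Adoption Assistance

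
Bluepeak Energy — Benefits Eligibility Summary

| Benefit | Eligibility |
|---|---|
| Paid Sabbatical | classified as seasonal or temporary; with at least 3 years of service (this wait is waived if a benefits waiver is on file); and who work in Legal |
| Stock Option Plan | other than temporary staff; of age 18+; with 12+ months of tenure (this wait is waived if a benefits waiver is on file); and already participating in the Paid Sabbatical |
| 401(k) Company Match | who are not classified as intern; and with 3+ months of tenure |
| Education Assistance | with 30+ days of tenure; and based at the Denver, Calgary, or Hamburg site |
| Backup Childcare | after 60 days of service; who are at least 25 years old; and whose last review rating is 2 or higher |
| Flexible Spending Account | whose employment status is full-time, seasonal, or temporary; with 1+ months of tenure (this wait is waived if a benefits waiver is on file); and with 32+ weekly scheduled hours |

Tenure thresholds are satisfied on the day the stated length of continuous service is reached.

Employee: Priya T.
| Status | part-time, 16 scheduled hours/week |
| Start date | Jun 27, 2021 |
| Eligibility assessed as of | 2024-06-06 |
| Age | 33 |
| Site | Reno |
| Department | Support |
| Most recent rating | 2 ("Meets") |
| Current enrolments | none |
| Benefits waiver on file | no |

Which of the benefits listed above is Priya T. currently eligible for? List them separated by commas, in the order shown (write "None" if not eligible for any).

401(k) Company Match, Backup Childcare

Service from Jun 27, 2021 to 2024-06-06: 1075 days.
Paid Sabbatical — status part-time ✗ (requires seasonal or temporary) → not eligible.
Stock Option Plan — status part-time ✓ (not excluded); age 33 ≥ 18 ✓; no waiver, service 1075 days ≥ 12 months (≈360 days) ✓; not enrolled in Paid Sabbatical ✗ → not eligible.
401(k) Company Match — status part-time ✓ (not excluded); service 1075 days ≥ 3 months (≈90 days) ✓ → eligible.
Education Assistance — service 1075 days ≥ 30 days ✓; site Reno ✗ (not Denver, Calgary, or Hamburg) → not eligible.
Backup Childcare — service 1075 days ≥ 60 days ✓; age 33 ≥ 25 ✓; rating 2 ≥ 2 ✓ → eligible.
Flexible Spending Account — status part-time ✗ (requires full-time, seasonal, or temporary) → not eligible.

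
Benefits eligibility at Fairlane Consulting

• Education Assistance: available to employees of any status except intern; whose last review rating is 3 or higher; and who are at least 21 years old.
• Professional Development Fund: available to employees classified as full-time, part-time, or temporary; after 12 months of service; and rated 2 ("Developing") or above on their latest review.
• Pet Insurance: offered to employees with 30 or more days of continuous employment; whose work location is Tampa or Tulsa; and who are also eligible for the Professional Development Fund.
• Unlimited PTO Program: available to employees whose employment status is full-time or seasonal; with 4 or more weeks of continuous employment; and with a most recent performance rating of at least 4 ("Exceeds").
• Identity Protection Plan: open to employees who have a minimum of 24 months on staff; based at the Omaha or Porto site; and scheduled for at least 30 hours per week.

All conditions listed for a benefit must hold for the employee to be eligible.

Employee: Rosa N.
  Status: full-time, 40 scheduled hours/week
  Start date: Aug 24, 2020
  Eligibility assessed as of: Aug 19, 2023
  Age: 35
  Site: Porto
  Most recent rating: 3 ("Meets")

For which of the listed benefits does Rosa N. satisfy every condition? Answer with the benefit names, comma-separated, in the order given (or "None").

Education Assistance, Professional Development Fund, Identity Protection Plan

Service from Aug 24, 2020 to Aug 19, 2023: 1090 days.
Education Assistance — status full-time ✓ (not excluded); rating 3 ≥ 3 ✓; age 35 ≥ 21 ✓ → eligible.
Professional Development Fund — status full-time ✓; service 1090 days ≥ 12 months (≈360 days) ✓; rating 3 ≥ 2 ✓ → eligible.
Pet Insurance — service 1090 days ≥ 30 days ✓; site Porto ✗ (not Tampa or Tulsa) → not eligible.
Unlimited PTO Program — status full-time ✓; service 1090 days ≥ 4 weeks (≈28 days) ✓; rating 3 < 4 ✗ → not eligible.
Identity Protection Plan — service 1090 days ≥ 24 months (≈720 days) ✓; site Porto ✓; 40 hrs/wk ≥ 30 ✓ → eligible.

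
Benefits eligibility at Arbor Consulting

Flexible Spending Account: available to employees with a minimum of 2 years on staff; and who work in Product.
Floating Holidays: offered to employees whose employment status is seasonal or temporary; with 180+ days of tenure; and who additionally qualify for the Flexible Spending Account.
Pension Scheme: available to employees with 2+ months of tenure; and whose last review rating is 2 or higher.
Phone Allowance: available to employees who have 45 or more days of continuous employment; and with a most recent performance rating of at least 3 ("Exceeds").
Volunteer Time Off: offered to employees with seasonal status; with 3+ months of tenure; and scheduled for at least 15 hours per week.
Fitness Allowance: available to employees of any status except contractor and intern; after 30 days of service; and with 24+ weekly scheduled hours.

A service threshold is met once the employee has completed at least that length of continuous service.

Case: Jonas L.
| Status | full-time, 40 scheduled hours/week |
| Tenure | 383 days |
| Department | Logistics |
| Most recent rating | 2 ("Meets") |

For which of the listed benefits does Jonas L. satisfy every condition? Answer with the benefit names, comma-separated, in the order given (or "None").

Flexible Spending Account — service 383 days < 2 years (≈730 days) ✗ → not eligible.
Floating Holidays — status full-time ✗ (requires seasonal or temporary) → not eligible.
Pension Scheme — service 383 days ≥ 2 months (≈60 days) ✓; rating 2 ≥ 2 ✓ → eligible.
Phone Allowance — service 383 days ≥ 45 days ✓; rating 2 < 3 ✗ → not eligible.
Volunteer Time Off — status full-time ✗ (requires seasonal) → not eligible.
Fitness Allowance — status full-time ✓ (not excluded); service 383 days ≥ 30 days ✓; 40 hrs/wk ≥ 24 ✓ → eligible.

Pension Scheme, Fitness Allowance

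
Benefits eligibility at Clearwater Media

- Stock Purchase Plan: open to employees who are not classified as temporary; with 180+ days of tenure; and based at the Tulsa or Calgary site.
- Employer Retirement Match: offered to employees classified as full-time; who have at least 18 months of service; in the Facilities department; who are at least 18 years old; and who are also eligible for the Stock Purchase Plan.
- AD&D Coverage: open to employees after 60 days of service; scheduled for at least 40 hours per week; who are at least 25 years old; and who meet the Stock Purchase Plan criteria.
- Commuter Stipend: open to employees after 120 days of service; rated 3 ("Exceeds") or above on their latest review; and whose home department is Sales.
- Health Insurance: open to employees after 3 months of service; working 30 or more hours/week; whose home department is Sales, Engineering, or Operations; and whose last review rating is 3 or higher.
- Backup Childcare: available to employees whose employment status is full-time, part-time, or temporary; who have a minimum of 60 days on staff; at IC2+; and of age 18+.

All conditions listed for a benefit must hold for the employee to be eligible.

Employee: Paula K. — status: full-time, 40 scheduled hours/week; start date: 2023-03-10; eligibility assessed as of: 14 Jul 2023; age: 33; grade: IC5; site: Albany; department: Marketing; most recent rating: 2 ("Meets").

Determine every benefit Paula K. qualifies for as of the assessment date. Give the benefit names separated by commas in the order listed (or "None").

Service from 2023-03-10 to 14 Jul 2023: 126 days.
Stock Purchase Plan — status full-time ✓ (not excluded); service 126 days < 180 days ✗ → not eligible.
Employer Retirement Match — status full-time ✓; service 126 days < 18 months (≈540 days) ✗ → not eligible.
AD&D Coverage — service 126 days ≥ 60 days ✓; 40 hrs/wk ≥ 40 ✓; age 33 ≥ 25 ✓; not eligible for Stock Purchase Plan ✗ → not eligible.
Commuter Stipend — service 126 days ≥ 120 days ✓; rating 2 < 3 ✗ → not eligible.
Health Insurance — service 126 days ≥ 3 months (≈90 days) ✓; 40 hrs/wk ≥ 30 ✓; dept Marketing ✗ → not eligible.
Backup Childcare — status full-time ✓; service 126 days ≥ 60 days ✓; grade IC5 ≥ IC2 ✓; age 33 ≥ 18 ✓ → eligible.

Backup Childcare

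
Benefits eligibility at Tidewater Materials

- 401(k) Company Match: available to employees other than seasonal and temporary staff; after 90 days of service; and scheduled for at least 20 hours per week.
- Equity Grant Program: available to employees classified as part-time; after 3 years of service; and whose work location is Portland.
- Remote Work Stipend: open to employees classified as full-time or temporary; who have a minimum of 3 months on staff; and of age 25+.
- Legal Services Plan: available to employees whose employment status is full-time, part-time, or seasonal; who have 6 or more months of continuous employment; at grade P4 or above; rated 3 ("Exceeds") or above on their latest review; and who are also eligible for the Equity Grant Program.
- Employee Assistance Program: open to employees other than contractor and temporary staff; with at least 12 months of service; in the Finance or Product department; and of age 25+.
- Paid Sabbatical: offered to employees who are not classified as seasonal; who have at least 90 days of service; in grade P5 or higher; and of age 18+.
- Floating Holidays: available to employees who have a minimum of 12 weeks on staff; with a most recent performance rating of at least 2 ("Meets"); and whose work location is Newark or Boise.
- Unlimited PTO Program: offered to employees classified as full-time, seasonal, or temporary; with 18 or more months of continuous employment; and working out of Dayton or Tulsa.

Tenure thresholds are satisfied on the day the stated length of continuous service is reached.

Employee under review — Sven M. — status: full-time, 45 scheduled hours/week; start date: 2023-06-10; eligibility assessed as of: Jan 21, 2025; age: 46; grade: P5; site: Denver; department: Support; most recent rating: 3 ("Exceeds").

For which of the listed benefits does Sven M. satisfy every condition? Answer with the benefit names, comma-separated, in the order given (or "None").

Service from 2023-06-10 to Jan 21, 2025: 591 days.
401(k) Company Match — status full-time ✓ (not excluded); service 591 days ≥ 90 days ✓; 45 hrs/wk ≥ 20 ✓ → eligible.
Equity Grant Program — status full-time ✗ (requires part-time) → not eligible.
Remote Work Stipend — status full-time ✓; service 591 days ≥ 3 months (≈90 days) ✓; age 46 ≥ 25 ✓ → eligible.
Legal Services Plan — status full-time ✓; service 591 days ≥ 6 months (≈180 days) ✓; grade P5 ≥ P4 ✓; rating 3 ≥ 3 ✓; not eligible for Equity Grant Program ✗ → not eligible.
Employee Assistance Program — status full-time ✓ (not excluded); service 591 days ≥ 12 months (≈360 days) ✓; dept Support ✗ → not eligible.
Paid Sabbatical — status full-time ✓ (not excluded); service 591 days ≥ 90 days ✓; grade P5 ≥ P5 ✓; age 46 ≥ 18 ✓ → eligible.
Floating Holidays — service 591 days ≥ 12 weeks (≈84 days) ✓; rating 3 ≥ 2 ✓; site Denver ✗ (not Newark or Boise) → not eligible.
Unlimited PTO Program — status full-time ✓; service 591 days ≥ 18 months (≈540 days) ✓; site Denver ✗ (not Dayton or Tulsa) → not eligible.

401(k) Company Match, Remote Work Stipend, Paid Sabbatical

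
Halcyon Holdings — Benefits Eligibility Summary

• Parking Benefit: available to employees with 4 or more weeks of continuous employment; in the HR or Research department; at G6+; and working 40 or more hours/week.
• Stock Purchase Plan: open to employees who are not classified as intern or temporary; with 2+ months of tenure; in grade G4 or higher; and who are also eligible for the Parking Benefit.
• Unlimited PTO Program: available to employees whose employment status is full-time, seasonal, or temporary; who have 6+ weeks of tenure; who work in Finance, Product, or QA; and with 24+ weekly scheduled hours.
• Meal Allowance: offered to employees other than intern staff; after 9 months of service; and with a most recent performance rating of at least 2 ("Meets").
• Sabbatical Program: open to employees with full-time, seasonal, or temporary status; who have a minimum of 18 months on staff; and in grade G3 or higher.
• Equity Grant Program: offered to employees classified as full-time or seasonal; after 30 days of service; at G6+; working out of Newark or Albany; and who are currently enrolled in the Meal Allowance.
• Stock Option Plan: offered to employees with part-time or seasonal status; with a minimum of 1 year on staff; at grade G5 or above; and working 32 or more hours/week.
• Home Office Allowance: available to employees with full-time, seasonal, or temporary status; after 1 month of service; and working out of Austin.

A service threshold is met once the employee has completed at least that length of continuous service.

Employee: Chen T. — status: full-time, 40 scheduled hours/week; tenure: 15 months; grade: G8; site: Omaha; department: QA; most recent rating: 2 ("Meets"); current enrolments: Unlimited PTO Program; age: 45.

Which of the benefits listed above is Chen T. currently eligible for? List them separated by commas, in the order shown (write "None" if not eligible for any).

Parking Benefit — service 15 months ≥ 4 weeks (≈28 days) ✓; dept QA ✗ → not eligible.
Stock Purchase Plan — status full-time ✓ (not excluded); service 15 months ≥ 2 months ✓; grade G8 ≥ G4 ✓; not eligible for Parking Benefit ✗ → not eligible.
Unlimited PTO Program — status full-time ✓; service 15 months ≥ 6 weeks (≈42 days) ✓; dept QA ✓; 40 hrs/wk ≥ 24 ✓ → eligible.
Meal Allowance — status full-time ✓ (not excluded); service 15 months ≥ 9 months ✓; rating 2 ≥ 2 ✓ → eligible.
Sabbatical Program — status full-time ✓; service 15 months < 18 months ✗ → not eligible.
Equity Grant Program — status full-time ✓; service 15 months ≥ 30 days ✓; grade G8 ≥ G6 ✓; site Omaha ✗ (not Newark or Albany) → not eligible.
Stock Option Plan — status full-time ✗ (requires part-time or seasonal) → not eligible.
Home Office Allowance — status full-time ✓; service 15 months ≥ 1 month ✓; site Omaha ✗ (not Austin) → not eligible.

Unlimited PTO Program, Meal Allowance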